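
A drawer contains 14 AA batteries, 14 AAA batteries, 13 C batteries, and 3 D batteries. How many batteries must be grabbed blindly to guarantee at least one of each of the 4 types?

The hardest type to obtain is D: we could draw every other battery first — 44 − 3 = 41 batteries — without a single D one.
The next draw must be D, so 41 + 1 = 42.

42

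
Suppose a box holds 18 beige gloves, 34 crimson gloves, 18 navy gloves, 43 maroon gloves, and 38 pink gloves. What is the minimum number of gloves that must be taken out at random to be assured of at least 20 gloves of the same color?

94

Treat the 5 colors as pigeonholes.
In the worst case we take at most 19 of each color, but all 18 beige and all 18 navy (fewer than 19), giving 18 + 19 + 18 + 19 + 19 = 93.
One more glove then forces some color to 20, so 93 + 1 = 94.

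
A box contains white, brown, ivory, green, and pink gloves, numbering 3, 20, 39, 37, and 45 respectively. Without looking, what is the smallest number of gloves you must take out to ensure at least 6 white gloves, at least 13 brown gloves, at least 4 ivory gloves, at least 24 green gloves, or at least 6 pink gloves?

47

The worst case stops just short of every target: all 3 white, 12 brown, 3 ivory, 23 green, 5 pink — 3 + 12 + 3 + 23 + 5 = 46 gloves.
One more glove must push some color to its target, so 46 + 1 = 47.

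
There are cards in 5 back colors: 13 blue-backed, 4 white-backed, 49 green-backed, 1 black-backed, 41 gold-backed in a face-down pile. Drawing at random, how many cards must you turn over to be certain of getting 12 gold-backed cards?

79

To avoid gold-backed cards as long as possible, exhaust the other 4 back colors first.
The worst case draws every non-gold-backed card first: 13 + 4 + 49 + 1 = 67.
The next 12 draws are then forced to be gold-backed, giving 67 + 12 = 79.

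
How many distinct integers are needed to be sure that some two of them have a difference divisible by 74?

Two integers differ by a multiple of 74 exactly when they share a remainder mod 74.
There are 74 residue classes mod 74, so 74 integers can all lie in distinct classes.
One more integer must repeat a residue, giving a difference divisible by 74. So n = 74 + 1 = 75.

75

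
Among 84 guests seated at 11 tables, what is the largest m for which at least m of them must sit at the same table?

The 84 guests fall into 11 tables.
If each of the 11 tables held at most 7, the total would be at most 11 × 7 = 77 < 84, a contradiction.
So at least one holds ⌈84/11⌉ = 8.

8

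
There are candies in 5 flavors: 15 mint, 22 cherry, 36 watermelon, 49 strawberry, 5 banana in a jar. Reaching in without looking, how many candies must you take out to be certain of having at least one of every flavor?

123

The hardest flavor to obtain is banana: we could draw every other candy first — 127 − 5 = 122 candies — without a single banana one.
The next draw must be banana, so 122 + 1 = 123.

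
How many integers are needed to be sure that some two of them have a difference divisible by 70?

71

Two integers differ by a multiple of 70 exactly when they share a remainder mod 70.
There are 70 residue classes mod 70, so 70 integers can all lie in distinct classes.
One more integer must repeat a residue, giving a difference divisible by 70. So n = 70 + 1 = 71.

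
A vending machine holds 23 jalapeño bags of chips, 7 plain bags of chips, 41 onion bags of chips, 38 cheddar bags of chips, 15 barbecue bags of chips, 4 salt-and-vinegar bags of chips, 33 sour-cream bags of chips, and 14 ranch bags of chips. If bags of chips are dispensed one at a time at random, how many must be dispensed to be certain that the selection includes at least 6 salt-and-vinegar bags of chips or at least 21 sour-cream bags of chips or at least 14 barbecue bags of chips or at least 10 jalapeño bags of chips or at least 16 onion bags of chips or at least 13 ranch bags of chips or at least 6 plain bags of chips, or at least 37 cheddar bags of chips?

The worst case stops just short of every target: 9 jalapeño, 5 plain, 15 onion, 36 cheddar, 13 barbecue, all 4 salt-and-vinegar, 20 sour-cream, 12 ranch — 9 + 5 + 15 + 36 + 13 + 4 + 20 + 12 = 114 bags of chips.
One more bag of chips must push some flavor to its target, so 114 + 1 = 115.

115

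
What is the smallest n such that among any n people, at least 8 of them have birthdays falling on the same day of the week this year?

There are 7 days of the week acting as pigeonholes.
With 7 × 7 = 49 people we could place exactly 7 in each, with no class reaching 8.
One more forces some class to hold 8, so 49 + 1 = 50.

50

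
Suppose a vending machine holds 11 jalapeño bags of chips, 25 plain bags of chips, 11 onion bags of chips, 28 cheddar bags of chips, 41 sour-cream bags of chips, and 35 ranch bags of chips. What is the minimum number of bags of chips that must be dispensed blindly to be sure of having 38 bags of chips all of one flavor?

148

In the worst case we take at most 37 of each flavor, but all 11 jalapeño, all 25 plain, all 11 onion, all 28 cheddar, and all 35 ranch (fewer than 37), giving 11 + 25 + 11 + 28 + 37 + 35 = 147.
One more bag of chips then forces some flavor to 38, so 147 + 1 = 148.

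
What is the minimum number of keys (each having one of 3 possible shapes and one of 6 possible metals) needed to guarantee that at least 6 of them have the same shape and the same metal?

There are 3 × 6 = 18 (shape, metal) combinations acting as pigeonholes.
With 18 × 5 = 90 keys we could place exactly 5 in each, with no (shape, metal) pair reaching 6.
One more forces some (shape, metal) pair to hold 6, so 90 + 1 = 91.

91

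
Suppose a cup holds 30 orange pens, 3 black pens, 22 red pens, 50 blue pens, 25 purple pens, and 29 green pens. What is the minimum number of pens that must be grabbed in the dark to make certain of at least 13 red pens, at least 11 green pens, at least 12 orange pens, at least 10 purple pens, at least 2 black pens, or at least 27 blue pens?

Each of the 6 ink colors has its own threshold; avoid all of them simultaneously.
The worst case stops just short of every target: 11 orange, 1 black, 12 red, 26 blue, 9 purple, 10 green — 11 + 1 + 12 + 26 + 9 + 10 = 69 pens.
One more pen must push some ink color to its target, so 69 + 1 = 70.

70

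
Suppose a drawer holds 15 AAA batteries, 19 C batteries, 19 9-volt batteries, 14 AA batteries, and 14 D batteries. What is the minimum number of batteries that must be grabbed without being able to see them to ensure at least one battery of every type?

The hardest type to obtain is AA: we could draw every other battery first — 81 − 14 = 67 batteries — without a single AA one.
The next draw must be AA, so 67 + 1 = 68.

68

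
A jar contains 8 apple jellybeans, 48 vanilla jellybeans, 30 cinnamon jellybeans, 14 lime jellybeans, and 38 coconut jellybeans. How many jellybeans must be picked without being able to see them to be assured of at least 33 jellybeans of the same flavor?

117

In the worst case we take at most 32 of each flavor, but all 8 apple, all 30 cinnamon, and all 14 lime (fewer than 32), giving 8 + 32 + 30 + 14 + 32 = 116.
One more jellybean then forces some flavor to 33, so 116 + 1 = 117.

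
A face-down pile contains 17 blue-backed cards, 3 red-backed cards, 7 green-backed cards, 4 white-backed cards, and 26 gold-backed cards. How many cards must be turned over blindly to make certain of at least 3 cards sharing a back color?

11

The worst case takes 2 cards of each back color without reaching 3 of any: 5 × 2 = 10.
The next card must bring some back color to 3, so 10 + 1 = 11.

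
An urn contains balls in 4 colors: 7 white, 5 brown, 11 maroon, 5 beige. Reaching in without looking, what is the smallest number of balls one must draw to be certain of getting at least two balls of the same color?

5

The worst case takes 1 ball of each color without reaching 2 of any: 4 × 1 = 4.
The next ball must bring some color to 2, so 4 + 1 = 5.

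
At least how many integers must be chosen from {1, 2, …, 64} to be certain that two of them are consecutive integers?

Partition {1, …, 64} into 32 pairs: {1,2}, {3,4}, …, {63,64}.
Choosing 32 integers — say the 32 even numbers 2, 4, …, 64 — takes one from each pair and avoids the property.
Choosing 33 forces two into the same pair by pigeonhole, and those are consecutive. So 33.

33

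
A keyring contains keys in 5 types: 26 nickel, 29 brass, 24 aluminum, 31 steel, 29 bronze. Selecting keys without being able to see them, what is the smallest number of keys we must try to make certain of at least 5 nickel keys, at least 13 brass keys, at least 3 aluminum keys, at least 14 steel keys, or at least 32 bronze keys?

61

The worst case stops just short of every target: 4 nickel, 12 brass, 2 aluminum, 13 steel, all 29 bronze — 4 + 12 + 2 + 13 + 29 = 60 keys.
One more key must push some type to its target, so 60 + 1 = 61.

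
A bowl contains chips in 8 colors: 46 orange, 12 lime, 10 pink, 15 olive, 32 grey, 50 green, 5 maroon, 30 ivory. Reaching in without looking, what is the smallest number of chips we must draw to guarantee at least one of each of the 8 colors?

The hardest color to obtain is maroon: we could draw every other chip first — 200 − 5 = 195 chips — without a single maroon one.
The next draw must be maroon, so 195 + 1 = 196.

196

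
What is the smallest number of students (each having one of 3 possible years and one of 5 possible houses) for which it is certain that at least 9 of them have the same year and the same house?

There are 3 × 5 = 15 (year, house) combinations acting as pigeonholes.
With 15 × 8 = 120 students we could place exactly 8 in each, with no (year, house) pair reaching 9.
One more forces some (year, house) pair to hold 9, so 120 + 1 = 121.

121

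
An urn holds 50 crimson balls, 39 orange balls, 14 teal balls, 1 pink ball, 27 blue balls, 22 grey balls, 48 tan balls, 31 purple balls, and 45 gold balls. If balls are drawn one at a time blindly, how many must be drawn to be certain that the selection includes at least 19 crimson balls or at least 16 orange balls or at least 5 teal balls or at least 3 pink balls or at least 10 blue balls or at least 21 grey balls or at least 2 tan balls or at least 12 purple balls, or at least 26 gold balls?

The worst case stops just short of every target: 18 crimson, 15 orange, 4 teal, all 1 pink, 9 blue, 20 grey, 1 tan, 11 purple, 25 gold — 18 + 15 + 4 + 1 + 9 + 20 + 1 + 11 + 25 = 104 balls.
One more ball must push some color to its target, so 104 + 1 = 105.

105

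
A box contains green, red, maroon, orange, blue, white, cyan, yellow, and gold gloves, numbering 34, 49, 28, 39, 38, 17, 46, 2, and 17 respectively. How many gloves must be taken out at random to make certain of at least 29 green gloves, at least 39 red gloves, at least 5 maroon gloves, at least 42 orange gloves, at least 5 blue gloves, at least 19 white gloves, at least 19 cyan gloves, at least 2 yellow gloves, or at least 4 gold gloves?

The worst case stops just short of every target: 28 green, 38 red, 4 maroon, all 39 orange, 4 blue, all 17 white, 18 cyan, 1 yellow, 3 gold — 28 + 38 + 4 + 39 + 4 + 17 + 18 + 1 + 3 = 152 gloves.
One more glove must push some color to its target, so 152 + 1 = 153.

153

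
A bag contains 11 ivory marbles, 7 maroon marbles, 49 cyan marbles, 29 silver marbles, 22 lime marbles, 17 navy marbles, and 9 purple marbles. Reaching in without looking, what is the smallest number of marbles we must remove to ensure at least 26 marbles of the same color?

117

In the worst case we take at most 25 of each color, but all 11 ivory, all 7 maroon, all 22 lime, all 17 navy, and all 9 purple (fewer than 25), giving 11 + 7 + 25 + 25 + 22 + 17 + 9 = 116.
One more marble then forces some color to 26, so 116 + 1 = 117.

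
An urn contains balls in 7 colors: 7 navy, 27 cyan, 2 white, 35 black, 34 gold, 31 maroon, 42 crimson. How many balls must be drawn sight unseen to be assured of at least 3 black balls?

146

The worst case draws every non-black ball first: 7 + 27 + 2 + 34 + 31 + 42 = 143.
The next 3 draws are then forced to be black, giving 143 + 3 = 146.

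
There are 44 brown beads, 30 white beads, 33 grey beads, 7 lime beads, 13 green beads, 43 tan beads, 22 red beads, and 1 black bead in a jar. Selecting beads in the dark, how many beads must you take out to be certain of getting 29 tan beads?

The worst case draws every non-tan bead first: 44 + 30 + 33 + 7 + 13 + 22 + 1 = 150.
The next 29 draws are then forced to be tan, giving 150 + 29 = 179.

179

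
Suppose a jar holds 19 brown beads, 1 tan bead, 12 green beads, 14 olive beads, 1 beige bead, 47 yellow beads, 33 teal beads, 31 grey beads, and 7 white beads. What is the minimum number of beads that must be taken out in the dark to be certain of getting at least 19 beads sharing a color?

Treat the 9 colors as pigeonholes.
In the worst case we take at most 18 of each color, but all 1 tan, all 12 green, all 14 olive, all 1 beige, and all 7 white (fewer than 18), giving 18 + 1 + 12 + 14 + 1 + 18 + 18 + 18 + 7 = 107.
One more bead then forces some color to 19, so 107 + 1 = 108.

108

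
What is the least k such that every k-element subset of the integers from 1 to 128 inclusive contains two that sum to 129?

Partition {1, …, 128} into 64 pairs: {1,128}, {2,127}, …, {64,65}.
Choosing 64 integers — say the integers 1 through 64 — takes one from each pair and avoids the property.
Choosing 65 forces two into the same pair by pigeonhole, and those sum to 129. So 65.

65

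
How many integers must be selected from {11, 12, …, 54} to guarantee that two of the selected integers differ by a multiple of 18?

Group the integers by remainder mod 18; there are 18 residue classes, each nonempty in this range.
Choosing one from each class (18 integers) avoids any shared remainder.
One more choice must repeat a class, so two differ by a multiple of 18. Hence 18 + 1 = 19.

19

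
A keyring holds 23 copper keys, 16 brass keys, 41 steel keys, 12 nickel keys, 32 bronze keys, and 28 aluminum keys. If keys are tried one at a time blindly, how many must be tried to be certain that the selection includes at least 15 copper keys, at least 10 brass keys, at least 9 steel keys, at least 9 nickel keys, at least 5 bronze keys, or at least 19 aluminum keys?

The worst case stops just short of every target: 14 copper, 9 brass, 8 steel, 8 nickel, 4 bronze, 18 aluminum — 14 + 9 + 8 + 8 + 4 + 18 = 61 keys.
One more key must push some type to its target, so 61 + 1 = 62.

62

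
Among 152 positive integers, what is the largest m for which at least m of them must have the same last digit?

If each of the 10 possible last digits held at most 15, the total would be at most 10 × 15 = 150 < 152, a contradiction.
So at least one holds ⌈152/10⌉ = 16.

16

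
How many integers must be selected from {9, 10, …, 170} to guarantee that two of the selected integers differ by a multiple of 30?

Group the integers by remainder mod 30; there are 30 residue classes, each nonempty in this range.
Choosing one from each class (30 integers) avoids any shared remainder.
One more choice must repeat a class, so two differ by a multiple of 30. Hence 30 + 1 = 31.

31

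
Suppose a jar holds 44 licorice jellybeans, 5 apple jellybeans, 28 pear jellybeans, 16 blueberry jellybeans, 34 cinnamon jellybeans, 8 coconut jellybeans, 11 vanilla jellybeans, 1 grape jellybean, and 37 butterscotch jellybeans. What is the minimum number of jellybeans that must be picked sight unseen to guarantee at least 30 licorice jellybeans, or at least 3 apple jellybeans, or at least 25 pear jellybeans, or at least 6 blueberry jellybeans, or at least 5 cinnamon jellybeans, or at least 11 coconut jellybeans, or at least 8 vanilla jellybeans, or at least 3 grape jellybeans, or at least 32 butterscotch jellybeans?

112

The worst case stops just short of every target: 29 licorice, 2 apple, 24 pear, 5 blueberry, 4 cinnamon, all 8 coconut, 7 vanilla, all 1 grape, 31 butterscotch — 29 + 2 + 24 + 5 + 4 + 8 + 7 + 1 + 31 = 111 jellybeans.
One more jellybean must push some flavor to its target, so 111 + 1 = 112.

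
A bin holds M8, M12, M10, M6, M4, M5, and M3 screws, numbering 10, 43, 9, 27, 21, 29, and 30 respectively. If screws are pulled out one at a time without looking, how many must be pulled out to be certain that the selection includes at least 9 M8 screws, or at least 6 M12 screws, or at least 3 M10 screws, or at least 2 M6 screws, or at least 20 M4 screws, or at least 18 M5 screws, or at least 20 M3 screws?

Each of the 7 sizes has its own threshold; avoid all of them simultaneously.
The worst case stops just short of every target: 8 M8, 5 M12, 2 M10, 1 M6, 19 M4, 17 M5, 19 M3 — 8 + 5 + 2 + 1 + 19 + 17 + 19 = 71 screws.
One more screw must push some size to its target, so 71 + 1 = 72.

72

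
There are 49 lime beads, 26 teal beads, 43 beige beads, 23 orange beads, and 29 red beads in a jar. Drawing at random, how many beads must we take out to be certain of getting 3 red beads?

144

The worst case draws every non-red bead first: 49 + 26 + 43 + 23 = 141.
The next 3 draws are then forced to be red, giving 141 + 3 = 144.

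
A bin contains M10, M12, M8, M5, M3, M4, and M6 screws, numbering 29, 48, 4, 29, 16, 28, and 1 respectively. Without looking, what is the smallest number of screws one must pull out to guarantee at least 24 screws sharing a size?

In the worst case we take at most 23 of each size, but all 4 M8, all 16 M3, and all 1 M6 (fewer than 23), giving 23 + 23 + 4 + 23 + 16 + 23 + 1 = 113.
One more screw then forces some size to 24, so 113 + 1 = 114.

114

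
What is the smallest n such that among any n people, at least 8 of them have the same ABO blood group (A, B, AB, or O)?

There are 4 ABO blood groups acting as pigeonholes.
With 4 × 7 = 28 people we could place exactly 7 in each, with no class reaching 8.
One more forces some class to hold 8, so 28 + 1 = 29.

29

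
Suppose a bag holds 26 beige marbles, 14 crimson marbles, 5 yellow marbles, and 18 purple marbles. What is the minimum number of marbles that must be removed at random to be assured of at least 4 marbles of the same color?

The worst case takes 3 marbles of each color without reaching 4 of any: 4 × 3 = 12.
The next marble must bring some color to 4, so 12 + 1 = 13.

13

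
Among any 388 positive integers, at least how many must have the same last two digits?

4

The 388 positive integers fall into 100 possible two-digit endings.
If each of the 100 possible two-digit endings held at most 3, the total would be at most 100 × 3 = 300 < 388, a contradiction.
So at least one holds ⌈388/100⌉ = 4.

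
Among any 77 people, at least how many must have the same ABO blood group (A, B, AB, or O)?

20

If each of the 4 ABO blood groups held at most 19, the total would be at most 4 × 19 = 76 < 77, a contradiction.
So at least one holds ⌈77/4⌉ = 20.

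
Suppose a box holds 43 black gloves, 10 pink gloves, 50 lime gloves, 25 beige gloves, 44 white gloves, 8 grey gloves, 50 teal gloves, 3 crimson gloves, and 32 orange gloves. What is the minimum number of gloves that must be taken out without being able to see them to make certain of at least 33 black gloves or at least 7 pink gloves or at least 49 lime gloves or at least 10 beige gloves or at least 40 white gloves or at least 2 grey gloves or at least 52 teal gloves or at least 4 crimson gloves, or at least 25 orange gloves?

213

The worst case stops just short of every target: 32 black, 6 pink, 48 lime, 9 beige, 39 white, 1 grey, all 50 teal, 3 crimson, 24 orange — 32 + 6 + 48 + 9 + 39 + 1 + 50 + 3 + 24 = 212 gloves.
One more glove must push some color to its target, so 212 + 1 = 213.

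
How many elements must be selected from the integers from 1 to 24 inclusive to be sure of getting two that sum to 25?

Partition {1, …, 24} into 12 pairs: {1,24}, {2,23}, …, {12,13}.
Choosing 12 integers — say the integers 1 through 12 — takes one from each pair and avoids the property.
Choosing 13 forces two into the same pair by pigeonhole, and those sum to 25. So 13.

13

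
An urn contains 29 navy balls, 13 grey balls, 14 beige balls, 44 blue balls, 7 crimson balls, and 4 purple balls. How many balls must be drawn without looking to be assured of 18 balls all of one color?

73

In the worst case we take at most 17 of each color, but all 13 grey, all 14 beige, all 7 crimson, and all 4 purple (fewer than 17), giving 17 + 13 + 14 + 17 + 7 + 4 = 72.
One more ball then forces some color to 18, so 72 + 1 = 73.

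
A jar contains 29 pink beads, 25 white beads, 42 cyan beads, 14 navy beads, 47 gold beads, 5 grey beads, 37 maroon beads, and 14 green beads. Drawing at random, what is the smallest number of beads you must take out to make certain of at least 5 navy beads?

The worst case draws every non-navy bead first: 29 + 25 + 42 + 47 + 5 + 37 + 14 = 199.
The next 5 draws are then forced to be navy, giving 199 + 5 = 204.

204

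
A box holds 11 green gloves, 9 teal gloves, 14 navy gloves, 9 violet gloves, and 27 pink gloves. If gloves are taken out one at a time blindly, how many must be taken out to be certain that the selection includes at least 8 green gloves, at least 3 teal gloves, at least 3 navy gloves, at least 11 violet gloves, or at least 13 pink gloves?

33

The worst case stops just short of every target: 7 green, 2 teal, 2 navy, all 9 violet, 12 pink — 7 + 2 + 2 + 9 + 12 = 32 gloves.
One more glove must push some color to its target, so 32 + 1 = 33.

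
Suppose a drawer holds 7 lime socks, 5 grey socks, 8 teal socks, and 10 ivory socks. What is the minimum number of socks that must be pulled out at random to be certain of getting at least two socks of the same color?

The worst case takes 1 sock of each color without reaching 2 of any: 4 × 1 = 4.
The next sock must bring some color to 2, so 4 + 1 = 5.

5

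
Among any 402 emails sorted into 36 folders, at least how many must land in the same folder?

12

The 402 emails fall into 36 folders.
If each of the 36 folders held at most 11, the total would be at most 36 × 11 = 396 < 402, a contradiction.
So at least one holds ⌈402/36⌉ = 12.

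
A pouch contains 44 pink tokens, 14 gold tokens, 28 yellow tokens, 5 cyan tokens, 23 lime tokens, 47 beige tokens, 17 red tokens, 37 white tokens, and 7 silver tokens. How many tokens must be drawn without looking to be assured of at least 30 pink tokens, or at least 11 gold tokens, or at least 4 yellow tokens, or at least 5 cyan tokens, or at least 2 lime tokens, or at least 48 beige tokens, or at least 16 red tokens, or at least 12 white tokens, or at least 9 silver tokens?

128

Each of the 9 colors has its own threshold; avoid all of them simultaneously.
The worst case stops just short of every target: 29 pink, 10 gold, 3 yellow, 4 cyan, 1 lime, 47 beige, 15 red, 11 white, all 7 silver — 29 + 10 + 3 + 4 + 1 + 47 + 15 + 11 + 7 = 127 tokens.
One more token must push some color to its target, so 127 + 1 = 128.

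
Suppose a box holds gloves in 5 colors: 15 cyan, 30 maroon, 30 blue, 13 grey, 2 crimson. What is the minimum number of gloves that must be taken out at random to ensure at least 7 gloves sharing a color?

In the worst case we take at most 6 of each color, but all 2 crimson (fewer than 6), giving 6 + 6 + 6 + 6 + 2 = 26.
One more glove then forces some color to 7, so 26 + 1 = 27.

27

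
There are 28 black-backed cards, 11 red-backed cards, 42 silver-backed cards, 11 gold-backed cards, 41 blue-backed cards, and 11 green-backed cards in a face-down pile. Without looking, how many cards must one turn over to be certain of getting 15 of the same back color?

In the worst case we take at most 14 of each back color, but all 11 red-backed, all 11 gold-backed, and all 11 green-backed (fewer than 14), giving 14 + 11 + 14 + 11 + 14 + 11 = 75.
One more card then forces some back color to 15, so 75 + 1 = 76.

76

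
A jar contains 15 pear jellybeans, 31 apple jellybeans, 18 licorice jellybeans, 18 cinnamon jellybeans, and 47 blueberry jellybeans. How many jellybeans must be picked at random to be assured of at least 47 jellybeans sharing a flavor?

129

In the worst case we take at most 46 of each flavor, but all 15 pear, all 31 apple, all 18 licorice, and all 18 cinnamon (fewer than 46), giving 15 + 31 + 18 + 18 + 46 = 128.
One more jellybean then forces some flavor to 47, so 128 + 1 = 129.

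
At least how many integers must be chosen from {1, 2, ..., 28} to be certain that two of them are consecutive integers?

Partition {1, …, 28} into 14 pairs: {1,2}, {3,4}, …, {27,28}.
Choosing 14 integers — say the 14 even numbers 2, 4, …, 28 — takes one from each pair and avoids the property.
Choosing 15 forces two into the same pair by pigeonhole, and those are consecutive. So 15.

15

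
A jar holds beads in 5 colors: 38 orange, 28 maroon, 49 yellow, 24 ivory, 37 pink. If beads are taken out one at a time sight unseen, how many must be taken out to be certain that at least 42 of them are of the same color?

169

Treat the 5 colors as pigeonholes.
In the worst case we take at most 41 of each color, but all 38 orange, all 28 maroon, all 24 ivory, and all 37 pink (fewer than 41), giving 38 + 28 + 41 + 24 + 37 = 168.
One more bead then forces some color to 42, so 168 + 1 = 169.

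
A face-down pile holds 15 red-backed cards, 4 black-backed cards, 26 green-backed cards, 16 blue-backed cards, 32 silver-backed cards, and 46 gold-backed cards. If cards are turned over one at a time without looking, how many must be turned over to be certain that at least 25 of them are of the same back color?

108

Treat the 6 back colors as pigeonholes.
In the worst case we take at most 24 of each back color, but all 15 red-backed, all 4 black-backed, and all 16 blue-backed (fewer than 24), giving 15 + 4 + 24 + 16 + 24 + 24 = 107.
One more card then forces some back color to 25, so 107 + 1 = 108.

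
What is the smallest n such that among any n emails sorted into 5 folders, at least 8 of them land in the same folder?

36

There are 5 folders acting as pigeonholes.
With 5 × 7 = 35 emails we could place exactly 7 in each, with no class reaching 8.
One more forces some class to hold 8, so 35 + 1 = 36.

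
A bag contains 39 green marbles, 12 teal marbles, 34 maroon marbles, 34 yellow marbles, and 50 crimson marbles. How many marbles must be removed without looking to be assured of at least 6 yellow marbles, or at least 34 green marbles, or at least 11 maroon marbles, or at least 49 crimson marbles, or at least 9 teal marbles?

105

The worst case stops just short of every target: 33 green, 8 teal, 10 maroon, 5 yellow, 48 crimson — 33 + 8 + 10 + 5 + 48 = 104 marbles.
One more marble must push some color to its target, so 104 + 1 = 105.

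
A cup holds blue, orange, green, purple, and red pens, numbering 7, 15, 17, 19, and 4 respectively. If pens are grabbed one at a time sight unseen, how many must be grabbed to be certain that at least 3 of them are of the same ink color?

11

Treat the 5 ink colors as pigeonholes.
The worst case takes 2 pens of each ink color without reaching 3 of any: 5 × 2 = 10.
The next pen must bring some ink color to 3, so 10 + 1 = 11.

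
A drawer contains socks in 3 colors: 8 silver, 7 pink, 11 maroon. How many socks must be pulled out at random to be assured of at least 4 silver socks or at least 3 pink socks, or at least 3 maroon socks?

The worst case stops just short of every target: 3 silver, 2 pink, 2 maroon — 3 + 2 + 2 = 7 socks.
One more sock must push some color to its target, so 7 + 1 = 8.

8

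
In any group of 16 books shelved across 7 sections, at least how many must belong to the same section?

The 16 books fall into 7 sections.
If each of the 7 sections held at most 2, the total would be at most 7 × 2 = 14 < 16, a contradiction.
So at least one holds ⌈16/7⌉ = 3.

3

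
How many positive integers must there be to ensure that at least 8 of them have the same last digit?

There are 10 possible last digits acting as pigeonholes.
With 10 × 7 = 70 positive integers we could place exactly 7 in each, with no class reaching 8.
One more forces some class to hold 8, so 70 + 1 = 71.

71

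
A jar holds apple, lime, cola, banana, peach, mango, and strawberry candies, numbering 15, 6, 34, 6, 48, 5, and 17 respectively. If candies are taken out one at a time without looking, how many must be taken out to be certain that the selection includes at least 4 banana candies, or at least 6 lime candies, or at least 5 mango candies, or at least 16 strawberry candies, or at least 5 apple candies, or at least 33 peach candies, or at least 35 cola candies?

98

The worst case stops just short of every target: 4 apple, 5 lime, 34 cola, 3 banana, 32 peach, 4 mango, 15 strawberry — 4 + 5 + 34 + 3 + 32 + 4 + 15 = 97 candies.
One more candy must push some flavor to its target, so 97 + 1 = 98.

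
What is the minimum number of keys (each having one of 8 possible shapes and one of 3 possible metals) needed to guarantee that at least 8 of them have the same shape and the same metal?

169

There are 8 × 3 = 24 (shape, metal) combinations acting as pigeonholes.
With 24 × 7 = 168 keys we could place exactly 7 in each, with no (shape, metal) pair reaching 8.
One more forces some (shape, metal) pair to hold 8, so 168 + 1 = 169.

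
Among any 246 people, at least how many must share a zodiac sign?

There are 12 zodiac signs, which serve as the pigeonholes.
If each of the 12 zodiac signs held at most 20, the total would be at most 12 × 20 = 240 < 246, a contradiction.
So at least one holds ⌈246/12⌉ = 21.

21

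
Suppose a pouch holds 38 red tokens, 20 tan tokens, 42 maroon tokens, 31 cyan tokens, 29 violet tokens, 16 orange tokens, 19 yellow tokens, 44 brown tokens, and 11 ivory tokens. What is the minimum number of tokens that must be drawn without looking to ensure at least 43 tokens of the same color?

249

In the worst case we take at most 42 of each color, but all 38 red, all 20 tan, all 31 cyan, all 29 violet, all 16 orange, all 19 yellow, and all 11 ivory (fewer than 42), giving 38 + 20 + 42 + 31 + 29 + 16 + 19 + 42 + 11 = 248.
One more token then forces some color to 43, so 248 + 1 = 249.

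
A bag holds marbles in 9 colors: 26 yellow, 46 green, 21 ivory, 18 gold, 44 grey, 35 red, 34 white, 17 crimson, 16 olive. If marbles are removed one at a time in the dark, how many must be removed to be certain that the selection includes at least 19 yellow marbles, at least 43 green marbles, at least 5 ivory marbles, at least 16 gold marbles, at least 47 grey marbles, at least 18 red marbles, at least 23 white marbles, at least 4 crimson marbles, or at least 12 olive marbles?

177

The worst case stops just short of every target: 18 yellow, 42 green, 4 ivory, 15 gold, all 44 grey, 17 red, 22 white, 3 crimson, 11 olive — 18 + 42 + 4 + 15 + 44 + 17 + 22 + 3 + 11 = 176 marbles.
One more marble must push some color to its target, so 176 + 1 = 177.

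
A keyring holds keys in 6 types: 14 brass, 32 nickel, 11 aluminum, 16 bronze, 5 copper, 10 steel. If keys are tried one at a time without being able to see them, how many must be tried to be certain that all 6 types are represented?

The hardest type to obtain is copper: we could draw every other key first — 88 − 5 = 83 keys — without a single copper one.
The next draw must be copper, so 83 + 1 = 84.

84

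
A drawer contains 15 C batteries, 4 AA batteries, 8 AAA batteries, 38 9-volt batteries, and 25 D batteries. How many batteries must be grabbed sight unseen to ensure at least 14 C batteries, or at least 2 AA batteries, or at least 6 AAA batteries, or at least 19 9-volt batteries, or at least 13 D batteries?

The worst case stops just short of every target: 13 C, 1 AA, 5 AAA, 18 9-volt, 12 D — 13 + 1 + 5 + 18 + 12 = 49 batteries.
One more battery must push some type to its target, so 49 + 1 = 50.

50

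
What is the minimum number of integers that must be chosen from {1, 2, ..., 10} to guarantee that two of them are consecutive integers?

6

Partition {1, …, 10} into 5 pairs: {1,2}, {3,4}, …, {9,10}.
Choosing 5 integers — say the 5 even numbers 2, 4, …, 10 — takes one from each pair and avoids the property.
Choosing 6 forces two into the same pair by pigeonhole, and those are consecutive. So 6.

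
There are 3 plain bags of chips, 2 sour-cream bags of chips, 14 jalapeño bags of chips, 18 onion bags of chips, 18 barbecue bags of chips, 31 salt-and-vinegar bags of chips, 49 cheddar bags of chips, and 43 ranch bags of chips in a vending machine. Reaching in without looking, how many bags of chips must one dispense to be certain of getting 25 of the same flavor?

In the worst case we take at most 24 of each flavor, but all 3 plain, all 2 sour-cream, all 14 jalapeño, all 18 onion, and all 18 barbecue (fewer than 24), giving 3 + 2 + 14 + 18 + 18 + 24 + 24 + 24 = 127.
One more bag of chips then forces some flavor to 25, so 127 + 1 = 128.

128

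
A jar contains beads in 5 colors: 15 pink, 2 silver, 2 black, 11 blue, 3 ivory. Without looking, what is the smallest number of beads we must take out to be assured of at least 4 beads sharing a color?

In the worst case we take at most 3 of each color, but all 2 silver and all 2 black (fewer than 3), giving 3 + 2 + 2 + 3 + 3 = 13.
One more bead then forces some color to 4, so 13 + 1 = 14.

14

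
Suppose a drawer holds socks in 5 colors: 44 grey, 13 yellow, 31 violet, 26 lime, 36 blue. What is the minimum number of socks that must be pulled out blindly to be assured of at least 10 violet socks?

The worst case draws every non-violet sock first: 44 + 13 + 26 + 36 = 119.
The next 10 draws are then forced to be violet, giving 119 + 10 = 129.

129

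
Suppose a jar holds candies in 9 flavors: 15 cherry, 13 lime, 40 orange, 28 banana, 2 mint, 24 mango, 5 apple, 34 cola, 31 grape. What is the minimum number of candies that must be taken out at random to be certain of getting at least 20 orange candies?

The worst case draws every non-orange candy first: 15 + 13 + 28 + 2 + 24 + 5 + 34 + 31 = 152.
The next 20 draws are then forced to be orange, giving 152 + 20 = 172.

172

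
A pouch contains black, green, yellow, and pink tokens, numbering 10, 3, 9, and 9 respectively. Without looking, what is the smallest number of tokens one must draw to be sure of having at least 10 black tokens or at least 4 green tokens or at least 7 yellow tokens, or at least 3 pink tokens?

Each of the 4 colors has its own threshold; avoid all of them simultaneously.
The worst case stops just short of every target: 9 black, 3 green, 6 yellow, 2 pink — 9 + 3 + 6 + 2 = 20 tokens.
One more token must push some color to its target, so 20 + 1 = 21.

21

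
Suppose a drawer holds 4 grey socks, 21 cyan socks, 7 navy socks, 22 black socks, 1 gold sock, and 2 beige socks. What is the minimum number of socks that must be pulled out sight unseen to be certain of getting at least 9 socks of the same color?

In the worst case we take at most 8 of each color, but all 4 grey, all 7 navy, all 1 gold, and all 2 beige (fewer than 8), giving 4 + 8 + 7 + 8 + 1 + 2 = 30.
One more sock then forces some color to 9, so 30 + 1 = 31.

31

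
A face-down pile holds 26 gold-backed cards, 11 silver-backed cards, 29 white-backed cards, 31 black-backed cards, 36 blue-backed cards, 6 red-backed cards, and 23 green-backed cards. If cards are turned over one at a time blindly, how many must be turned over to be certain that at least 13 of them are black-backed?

144

To avoid black-backed cards as long as possible, exhaust the other 6 back colors first.
The worst case draws every non-black-backed card first: 26 + 11 + 29 + 36 + 6 + 23 = 131.
The next 13 draws are then forced to be black-backed, giving 131 + 13 = 144.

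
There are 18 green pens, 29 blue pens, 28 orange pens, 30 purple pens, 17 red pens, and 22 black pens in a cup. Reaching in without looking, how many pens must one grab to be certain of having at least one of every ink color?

128

The hardest ink color to obtain is red: we could draw every other pen first — 144 − 17 = 127 pens — without a single red one.
The next draw must be red, so 127 + 1 = 128.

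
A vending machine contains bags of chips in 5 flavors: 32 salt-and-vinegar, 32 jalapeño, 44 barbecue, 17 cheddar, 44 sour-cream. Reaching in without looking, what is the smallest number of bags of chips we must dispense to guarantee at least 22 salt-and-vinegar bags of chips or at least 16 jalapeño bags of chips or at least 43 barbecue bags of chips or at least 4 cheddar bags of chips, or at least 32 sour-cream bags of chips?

Each of the 5 flavors has its own threshold; avoid all of them simultaneously.
The worst case stops just short of every target: 21 salt-and-vinegar, 15 jalapeño, 42 barbecue, 3 cheddar, 31 sour-cream — 21 + 15 + 42 + 3 + 31 = 112 bags of chips.
One more bag of chips must push some flavor to its target, so 112 + 1 = 113.

113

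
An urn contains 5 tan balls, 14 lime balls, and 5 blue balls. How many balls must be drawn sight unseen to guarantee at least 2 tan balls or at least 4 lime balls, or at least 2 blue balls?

The worst case stops just short of every target: 1 tan, 3 lime, 1 blue — 1 + 3 + 1 = 5 balls.
One more ball must push some color to its target, so 5 + 1 = 6.

6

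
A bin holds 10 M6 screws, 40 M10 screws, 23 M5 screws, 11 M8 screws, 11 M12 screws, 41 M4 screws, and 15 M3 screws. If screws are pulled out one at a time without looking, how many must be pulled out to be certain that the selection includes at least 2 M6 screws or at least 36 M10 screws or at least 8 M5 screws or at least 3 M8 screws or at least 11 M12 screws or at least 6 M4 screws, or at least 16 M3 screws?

The worst case stops just short of every target: 1 M6, 35 M10, 7 M5, 2 M8, 10 M12, 5 M4, 15 M3 — 1 + 35 + 7 + 2 + 10 + 5 + 15 = 75 screws.
One more screw must push some size to its target, so 75 + 1 = 76.

76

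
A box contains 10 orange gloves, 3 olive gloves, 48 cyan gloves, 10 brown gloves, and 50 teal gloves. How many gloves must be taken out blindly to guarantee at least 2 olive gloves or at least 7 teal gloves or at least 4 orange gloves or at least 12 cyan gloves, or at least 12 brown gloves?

32

The worst case stops just short of every target: 3 orange, 1 olive, 11 cyan, all 10 brown, 6 teal — 3 + 1 + 11 + 10 + 6 = 31 gloves.
One more glove must push some color to its target, so 31 + 1 = 32.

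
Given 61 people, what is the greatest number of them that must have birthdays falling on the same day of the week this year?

The 61 people fall into 7 days of the week.
If each of the 7 days of the week held at most 8, the total would be at most 7 × 8 = 56 < 61, a contradiction.
So at least one holds ⌈61/7⌉ = 9.

9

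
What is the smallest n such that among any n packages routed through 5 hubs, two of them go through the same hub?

6

There are 5 hubs acting as pigeonholes.
With 5 packages we could place one in each, avoiding any repeat.
One more forces some class to hold 2, so 5 + 1 = 6.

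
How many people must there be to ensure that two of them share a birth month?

There are 12 months of the year acting as pigeonholes.
With 12 people we could place one in each, avoiding any repeat.
One more forces some class to hold 2, so 12 + 1 = 13.

13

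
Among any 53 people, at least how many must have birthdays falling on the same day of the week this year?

8

The 53 people fall into 7 days of the week.
If each of the 7 days of the week held at most 7, the total would be at most 7 × 7 = 49 < 53, a contradiction.
So at least one holds ⌈53/7⌉ = 8.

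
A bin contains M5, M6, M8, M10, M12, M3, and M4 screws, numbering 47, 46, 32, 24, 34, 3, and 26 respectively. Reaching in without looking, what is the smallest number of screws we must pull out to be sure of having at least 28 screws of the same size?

162

In the worst case we take at most 27 of each size, but all 24 M10, all 3 M3, and all 26 M4 (fewer than 27), giving 27 + 27 + 27 + 24 + 27 + 3 + 26 = 161.
One more screw then forces some size to 28, so 161 + 1 = 162.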